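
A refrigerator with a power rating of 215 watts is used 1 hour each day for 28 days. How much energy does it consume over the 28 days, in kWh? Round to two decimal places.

Runtime = 1 h/day × 28 days = 28 h
Energy = 0.215 kW × 28 h = 6.02 kWh

6.02 kWh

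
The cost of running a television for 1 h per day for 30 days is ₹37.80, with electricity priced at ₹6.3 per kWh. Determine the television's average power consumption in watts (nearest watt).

200 W

Energy = ₹37.80 ÷ ₹6.3/kWh = 6 kWh
Runtime = 1 h/day × 30 days = 30 h
Power = 6 kWh ÷ 30 h = 0.2 kW = 200 W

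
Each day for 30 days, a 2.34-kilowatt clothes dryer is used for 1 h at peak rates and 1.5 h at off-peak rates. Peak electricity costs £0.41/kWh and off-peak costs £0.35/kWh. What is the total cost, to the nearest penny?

Peak energy = 2.34 kW × 1 h × 30 = 70.2 kWh
Off-peak energy = 2.34 kW × 1.5 h × 30 = 105.3 kWh
Cost = 70.2 × £0.41 + 105.3 × £0.35 = £28.782 + £36.855 = £65.64

£65.64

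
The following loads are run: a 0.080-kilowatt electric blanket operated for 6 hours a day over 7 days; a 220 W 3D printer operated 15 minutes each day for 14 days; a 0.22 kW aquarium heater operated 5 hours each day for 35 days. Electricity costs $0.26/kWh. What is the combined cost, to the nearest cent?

electric blanket: Runtime = 6 h/day × 7 days = 42 h
electric blanket: 0.08 kW × 42 h = 3.36 kWh
3D printer: Runtime = 15 min × 14 = 210 min = 3.5 h
3D printer: 0.22 kW × 3.5 h = 0.77 kWh
aquarium heater: Runtime = 5 h/day × 35 days = 175 h
aquarium heater: 0.22 kW × 175 h = 38.5 kWh
Total energy = 42.63 kWh
Cost = 42.63 × $0.26 = $11.08

$11.08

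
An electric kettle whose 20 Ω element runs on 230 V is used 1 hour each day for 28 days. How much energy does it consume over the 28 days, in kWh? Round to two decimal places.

Power = V²/R = 230²/20 = 2645 W = 2.645 kW
Runtime = 1 h/day × 28 days = 28 h
Energy = 2.645 kW × 28 h = 74.06 kWh

74.06 kWh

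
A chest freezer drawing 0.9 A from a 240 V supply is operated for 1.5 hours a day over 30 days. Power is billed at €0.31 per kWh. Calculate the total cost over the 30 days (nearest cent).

€3.01

Power = 0.9 A × 240 V = 216 W = 0.216 kW
Runtime = 1.5 h/day × 30 days = 45 h
Energy = 0.216 kW × 45 h = 9.72 kWh
Cost = 9.72 kWh × €0.31/kWh = €3.01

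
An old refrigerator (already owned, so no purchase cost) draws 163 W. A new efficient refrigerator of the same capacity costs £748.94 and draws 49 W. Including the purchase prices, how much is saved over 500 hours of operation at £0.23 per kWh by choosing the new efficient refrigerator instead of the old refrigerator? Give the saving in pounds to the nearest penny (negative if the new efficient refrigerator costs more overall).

old refrigerator: £0.00 + (163/1000) kW × 500 h × £0.23 = £0.00 + £18.745 = £18.745
new efficient refrigerator: £748.94 + (49/1000) kW × 500 h × £0.23 = £748.94 + £5.635 = £754.575
Saving = £18.745 − £754.575 = −£735.83

-£735.83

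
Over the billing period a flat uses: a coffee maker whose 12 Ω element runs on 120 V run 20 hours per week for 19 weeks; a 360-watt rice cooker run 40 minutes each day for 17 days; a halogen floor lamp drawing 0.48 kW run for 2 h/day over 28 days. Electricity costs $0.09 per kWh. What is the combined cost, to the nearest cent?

$43.83

coffee maker: Power = V²/R = 120²/12 = 1200 W = 1.2 kW
coffee maker: Runtime = 20 h/week × 19 weeks = 380 h
coffee maker: 1.2 kW × 380 h = 456 kWh
rice cooker: Runtime = 40 min × 17 = 680 min = 11.333333… h
rice cooker: 0.36 kW × 11.333333… h = 4.08 kWh
halogen floor lamp: Runtime = 2 h/day × 28 days = 56 h
halogen floor lamp: 0.48 kW × 56 h = 26.88 kWh
Total energy = 486.96 kWh
Cost = 486.96 × $0.09 = $43.83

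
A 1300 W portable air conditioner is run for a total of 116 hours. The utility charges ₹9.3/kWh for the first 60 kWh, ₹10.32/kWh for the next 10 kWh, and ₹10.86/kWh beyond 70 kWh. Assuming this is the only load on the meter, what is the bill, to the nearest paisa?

Energy = 1.3 kW × 116 h = 150.8 kWh
Tier 1 (0–60 kWh): 60 × ₹9.3 = ₹558
Tier 2 (60–70 kWh): 10 × ₹10.32 = ₹103.2
Above 70 kWh: 80.8 × ₹10.86 = ₹877.488
Bill = ₹1538.69

₹1538.69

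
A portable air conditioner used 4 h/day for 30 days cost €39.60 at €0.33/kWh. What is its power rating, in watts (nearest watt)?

1000 W

Energy = €39.60 ÷ €0.33/kWh = 120 kWh
Runtime = 4 h/day × 30 days = 120 h
Power = 120 kWh ÷ 120 h = 1 kW = 1000 W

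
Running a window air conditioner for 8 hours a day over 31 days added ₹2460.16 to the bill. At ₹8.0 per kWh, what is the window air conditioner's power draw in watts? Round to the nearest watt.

Energy = ₹2460.16 ÷ ₹8.0/kWh = 307.52 kWh
Runtime = 8 h/day × 31 days = 248 h
Power = 307.52 kWh ÷ 248 h = 1.24 kW = 1240 W

1240 W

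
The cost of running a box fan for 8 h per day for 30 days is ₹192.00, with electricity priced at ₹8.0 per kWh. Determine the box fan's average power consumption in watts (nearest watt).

100 W

Energy = ₹192.00 ÷ ₹8.0/kWh = 24 kWh
Runtime = 8 h/day × 30 days = 240 h
Power = 24 kWh ÷ 240 h = 0.1 kW = 100 W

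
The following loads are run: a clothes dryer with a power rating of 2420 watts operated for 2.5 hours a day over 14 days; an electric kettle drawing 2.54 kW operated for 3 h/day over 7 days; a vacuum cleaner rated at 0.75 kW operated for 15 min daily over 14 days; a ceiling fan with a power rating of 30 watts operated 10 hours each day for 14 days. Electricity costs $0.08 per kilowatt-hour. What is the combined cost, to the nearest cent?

clothes dryer: Runtime = 2.5 h/day × 14 days = 35 h
clothes dryer: 2.42 kW × 35 h = 84.7 kWh
electric kettle: Runtime = 3 h/day × 7 days = 21 h
electric kettle: 2.54 kW × 21 h = 53.34 kWh
vacuum cleaner: Runtime = 15 min × 14 = 210 min = 3.5 h
vacuum cleaner: 0.75 kW × 3.5 h = 2.625 kWh
ceiling fan: Runtime = 10 h/day × 14 days = 140 h
ceiling fan: 0.03 kW × 140 h = 4.2 kWh
Total energy = 144.865 kWh
Cost = 144.865 × $0.08 = $11.59

$11.59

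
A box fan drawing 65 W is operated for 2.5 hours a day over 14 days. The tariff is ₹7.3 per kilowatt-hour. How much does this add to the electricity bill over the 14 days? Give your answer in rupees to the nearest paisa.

₹16.61

Runtime = 2.5 h/day × 14 days = 35 h
Energy = 0.065 kW × 35 h = 2.275 kWh
Cost = 2.275 kWh × ₹7.3/kWh = ₹16.61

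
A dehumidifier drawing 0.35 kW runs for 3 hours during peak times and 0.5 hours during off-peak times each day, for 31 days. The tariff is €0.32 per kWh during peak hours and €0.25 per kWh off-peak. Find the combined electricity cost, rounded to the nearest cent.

Peak energy = 0.35 kW × 3 h × 31 = 32.55 kWh
Off-peak energy = 0.35 kW × 0.5 h × 31 = 5.425 kWh
Cost = 32.55 × €0.32 + 5.425 × €0.25 = €10.416 + €1.35625 = €11.77

€11.77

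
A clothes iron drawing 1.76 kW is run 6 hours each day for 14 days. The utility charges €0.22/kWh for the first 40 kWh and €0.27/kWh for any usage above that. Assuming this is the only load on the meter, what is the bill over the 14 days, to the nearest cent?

€37.92

Runtime = 6 h/day × 14 days = 84 h
Energy = 1.76 kW × 84 h = 147.84 kWh
Tier 1 (0–40 kWh): 40 × €0.22 = €8.8
Above 40 kWh: 107.84 × €0.27 = €29.1168
Bill = €37.92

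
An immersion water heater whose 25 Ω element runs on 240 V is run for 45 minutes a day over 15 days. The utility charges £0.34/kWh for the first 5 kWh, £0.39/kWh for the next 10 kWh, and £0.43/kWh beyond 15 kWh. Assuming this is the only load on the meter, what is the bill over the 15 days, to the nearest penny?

Power = V²/R = 240²/25 = 2304 W = 2.304 kW
Runtime = 45 min × 15 = 675 min = 11.25 h
Energy = 2.304 kW × 11.25 h = 25.92 kWh
Tier 1 (0–5 kWh): 5 × £0.34 = £1.7
Tier 2 (5–15 kWh): 10 × £0.39 = £3.9
Above 15 kWh: 10.92 × £0.43 = £4.6956
Bill = £10.30

£10.30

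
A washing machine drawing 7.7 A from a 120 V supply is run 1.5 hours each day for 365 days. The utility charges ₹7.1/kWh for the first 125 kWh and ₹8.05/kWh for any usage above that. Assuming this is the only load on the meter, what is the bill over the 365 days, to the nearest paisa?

Power = 7.7 A × 120 V = 924 W = 0.924 kW
Runtime = 1.5 h/day × 365 days = 547.5 h
Energy = 0.924 kW × 547.5 h = 505.89 kWh
Tier 1 (0–125 kWh): 125 × ₹7.1 = ₹887.5
Above 125 kWh: 380.89 × ₹8.05 = ₹3066.1645
Bill = ₹3953.66

₹3953.66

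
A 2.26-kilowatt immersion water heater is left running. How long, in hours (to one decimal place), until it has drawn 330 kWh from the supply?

Hours = 330 kWh ÷ 2.26 kW = 146.0 h

146.0 h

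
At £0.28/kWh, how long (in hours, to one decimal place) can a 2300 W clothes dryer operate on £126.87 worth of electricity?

Energy available = £126.87 ÷ £0.28/kWh = 453.1071 kWh
Hours = 453.1071 kWh ÷ 2.3 kW = 197.0 h

197.0 h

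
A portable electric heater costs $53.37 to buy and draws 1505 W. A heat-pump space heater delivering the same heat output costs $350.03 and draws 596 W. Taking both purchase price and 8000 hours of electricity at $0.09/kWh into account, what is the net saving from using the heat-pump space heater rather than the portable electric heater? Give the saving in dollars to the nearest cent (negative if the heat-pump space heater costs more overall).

portable electric heater: $53.37 + (1505/1000) kW × 8000 h × $0.09 = $53.37 + $1083.6 = $1136.97
heat-pump space heater: $350.03 + (596/1000) kW × 8000 h × $0.09 = $350.03 + $429.12 = $779.15
Saving = $1136.97 − $779.15 = $357.82

$357.82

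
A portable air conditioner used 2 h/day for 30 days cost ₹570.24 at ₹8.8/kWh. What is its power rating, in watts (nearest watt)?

Energy = ₹570.24 ÷ ₹8.8/kWh = 64.8 kWh
Runtime = 2 h/day × 30 days = 60 h
Power = 64.8 kWh ÷ 60 h = 1.08 kW = 1080 W

1080 W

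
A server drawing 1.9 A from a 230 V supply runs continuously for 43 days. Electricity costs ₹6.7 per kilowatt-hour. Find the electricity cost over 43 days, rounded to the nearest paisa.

Power = 1.9 A × 230 V = 437 W = 0.437 kW
Runtime = 24 h × 43 = 1032 h
Energy = 0.437 kW × 1032 h = 450.984 kWh
Cost = 450.984 kWh × ₹6.7/kWh = ₹3021.59

₹3021.59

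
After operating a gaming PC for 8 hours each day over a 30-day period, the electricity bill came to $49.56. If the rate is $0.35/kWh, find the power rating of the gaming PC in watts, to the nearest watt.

590 W

Energy = $49.56 ÷ $0.35/kWh = 141.6 kWh
Runtime = 8 h/day × 30 days = 240 h
Power = 141.6 kWh ÷ 240 h = 0.59 kW = 590 W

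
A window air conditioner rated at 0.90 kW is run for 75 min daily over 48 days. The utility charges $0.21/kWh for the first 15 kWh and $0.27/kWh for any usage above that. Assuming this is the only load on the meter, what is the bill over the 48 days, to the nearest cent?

Runtime = 75 min × 48 = 3600 min = 60 h
Energy = 0.9 kW × 60 h = 54 kWh
Tier 1 (0–15 kWh): 15 × $0.21 = $3.15
Above 15 kWh: 39 × $0.27 = $10.53
Bill = $13.68

$13.68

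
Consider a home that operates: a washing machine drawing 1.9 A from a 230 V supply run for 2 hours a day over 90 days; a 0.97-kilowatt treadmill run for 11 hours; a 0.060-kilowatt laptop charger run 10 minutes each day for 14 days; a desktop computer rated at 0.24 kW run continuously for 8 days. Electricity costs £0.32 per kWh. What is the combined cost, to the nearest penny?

washing machine: Power = 1.9 A × 230 V = 437 W = 0.437 kW
washing machine: Runtime = 2 h/day × 90 days = 180 h
washing machine: 0.437 kW × 180 h = 78.66 kWh
treadmill: 0.97 kW × 11 h = 10.67 kWh
laptop charger: Runtime = 10 min × 14 = 140 min = 2.333333… h
laptop charger: 0.06 kW × 2.333333… h = 0.14 kWh
desktop computer: Runtime = 24 h × 8 = 192 h
desktop computer: 0.24 kW × 192 h = 46.08 kWh
Total energy = 135.55 kWh
Cost = 135.55 × £0.32 = £43.38

£43.38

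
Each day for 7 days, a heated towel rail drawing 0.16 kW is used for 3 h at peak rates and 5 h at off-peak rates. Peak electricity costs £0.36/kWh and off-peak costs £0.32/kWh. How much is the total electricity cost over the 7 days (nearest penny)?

£3.00

Peak energy = 0.16 kW × 3 h × 7 = 3.36 kWh
Off-peak energy = 0.16 kW × 5 h × 7 = 5.6 kWh
Cost = 3.36 × £0.36 + 5.6 × £0.32 = £1.2096 + £1.792 = £3.00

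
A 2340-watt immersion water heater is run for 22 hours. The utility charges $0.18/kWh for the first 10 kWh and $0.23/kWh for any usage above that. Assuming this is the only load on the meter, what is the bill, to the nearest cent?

$11.34

Energy = 2.34 kW × 22 h = 51.48 kWh
Tier 1 (0–10 kWh): 10 × $0.18 = $1.8
Above 10 kWh: 41.48 × $0.23 = $9.5404
Bill = $11.34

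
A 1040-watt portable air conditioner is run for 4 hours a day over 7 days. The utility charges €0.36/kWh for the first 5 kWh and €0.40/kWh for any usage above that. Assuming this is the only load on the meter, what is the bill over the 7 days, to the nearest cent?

Runtime = 4 h/day × 7 days = 28 h
Energy = 1.04 kW × 28 h = 29.12 kWh
Tier 1 (0–5 kWh): 5 × €0.36 = €1.8
Above 5 kWh: 24.12 × €0.40 = €9.648
Bill = €11.45

€11.45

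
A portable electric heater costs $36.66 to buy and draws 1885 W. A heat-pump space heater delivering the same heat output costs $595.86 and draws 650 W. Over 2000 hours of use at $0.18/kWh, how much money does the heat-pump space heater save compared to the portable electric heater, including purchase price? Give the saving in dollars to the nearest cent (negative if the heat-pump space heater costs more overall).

-$114.60

portable electric heater: $36.66 + (1885/1000) kW × 2000 h × $0.18 = $36.66 + $678.6 = $715.26
heat-pump space heater: $595.86 + (650/1000) kW × 2000 h × $0.18 = $595.86 + $234 = $829.86
Saving = $715.26 − $829.86 = −$114.6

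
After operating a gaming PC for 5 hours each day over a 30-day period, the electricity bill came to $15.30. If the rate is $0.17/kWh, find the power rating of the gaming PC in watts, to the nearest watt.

600 W

Energy = $15.30 ÷ $0.17/kWh = 90 kWh
Runtime = 5 h/day × 30 days = 150 h
Power = 90 kWh ÷ 150 h = 0.6 kW = 600 W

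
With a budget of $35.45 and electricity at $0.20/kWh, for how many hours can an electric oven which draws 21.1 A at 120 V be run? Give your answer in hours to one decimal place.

Power = 21.1 A × 120 V = 2532 W = 2.532 kW
Energy available = $35.45 ÷ $0.20/kWh = 177.25 kWh
Hours = 177.25 kWh ÷ 2.532 kW = 70.0 h

70.0 h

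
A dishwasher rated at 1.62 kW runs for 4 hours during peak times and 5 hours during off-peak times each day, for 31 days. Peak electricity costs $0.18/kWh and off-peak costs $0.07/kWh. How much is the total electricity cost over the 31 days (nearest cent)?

$53.74

Peak energy = 1.62 kW × 4 h × 31 = 200.88 kWh
Off-peak energy = 1.62 kW × 5 h × 31 = 251.1 kWh
Cost = 200.88 × $0.18 + 251.1 × $0.07 = $36.1584 + $17.577 = $53.74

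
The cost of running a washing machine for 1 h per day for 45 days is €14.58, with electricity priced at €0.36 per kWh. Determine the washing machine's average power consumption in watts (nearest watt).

Energy = €14.58 ÷ €0.36/kWh = 40.5 kWh
Runtime = 1 h/day × 45 days = 45 h
Power = 40.5 kWh ÷ 45 h = 0.9 kW = 900 W

900 W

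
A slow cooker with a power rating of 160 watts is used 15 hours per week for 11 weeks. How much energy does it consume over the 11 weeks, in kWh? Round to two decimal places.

26.40 kWh

Runtime = 15 h/week × 11 weeks = 165 h
Energy = 0.16 kW × 165 h = 26.4 kWh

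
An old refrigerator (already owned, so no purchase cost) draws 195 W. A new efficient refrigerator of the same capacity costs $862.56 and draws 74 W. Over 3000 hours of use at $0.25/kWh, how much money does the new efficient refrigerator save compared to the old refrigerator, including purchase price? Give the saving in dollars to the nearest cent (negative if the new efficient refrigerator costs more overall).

old refrigerator: $0.00 + (195/1000) kW × 3000 h × $0.25 = $0.00 + $146.25 = $146.25
new efficient refrigerator: $862.56 + (74/1000) kW × 3000 h × $0.25 = $862.56 + $55.5 = $918.06
Saving = $146.25 − $918.06 = −$771.81

-$771.81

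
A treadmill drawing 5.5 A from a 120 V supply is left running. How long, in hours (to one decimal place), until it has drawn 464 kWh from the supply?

Power = 5.5 A × 120 V = 660 W = 0.66 kW
Hours = 464 kWh ÷ 0.66 kW = 703.0 h

703.0 h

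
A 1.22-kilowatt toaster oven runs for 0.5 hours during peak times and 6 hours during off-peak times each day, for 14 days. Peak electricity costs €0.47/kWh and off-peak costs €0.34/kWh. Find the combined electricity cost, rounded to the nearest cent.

€38.86

Peak energy = 1.22 kW × 0.5 h × 14 = 8.54 kWh
Off-peak energy = 1.22 kW × 6 h × 14 = 102.48 kWh
Cost = 8.54 × €0.47 + 102.48 × €0.34 = €4.0138 + €34.8432 = €38.86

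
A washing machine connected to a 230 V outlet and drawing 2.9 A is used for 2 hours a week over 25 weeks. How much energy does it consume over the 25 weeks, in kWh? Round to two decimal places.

33.35 kWh

Power = 2.9 A × 230 V = 667 W = 0.667 kW
Runtime = 2 h/week × 25 weeks = 50 h
Energy = 0.667 kW × 50 h = 33.35 kWh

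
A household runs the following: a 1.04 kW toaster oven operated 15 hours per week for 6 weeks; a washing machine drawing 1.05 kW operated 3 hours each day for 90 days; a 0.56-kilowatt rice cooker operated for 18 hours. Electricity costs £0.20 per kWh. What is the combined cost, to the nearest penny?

£77.44

toaster oven: Runtime = 15 h/week × 6 weeks = 90 h
toaster oven: 1.04 kW × 90 h = 93.6 kWh
washing machine: Runtime = 3 h/day × 90 days = 270 h
washing machine: 1.05 kW × 270 h = 283.5 kWh
rice cooker: 0.56 kW × 18 h = 10.08 kWh
Total energy = 387.18 kWh
Cost = 387.18 × £0.20 = £77.44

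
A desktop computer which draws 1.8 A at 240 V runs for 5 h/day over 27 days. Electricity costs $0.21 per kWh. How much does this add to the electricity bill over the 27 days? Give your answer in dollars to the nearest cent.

$12.25

Power = 1.8 A × 240 V = 432 W = 0.432 kW
Runtime = 5 h/day × 27 days = 135 h
Energy = 0.432 kW × 135 h = 58.32 kWh
Cost = 58.32 kWh × $0.21/kWh = $12.25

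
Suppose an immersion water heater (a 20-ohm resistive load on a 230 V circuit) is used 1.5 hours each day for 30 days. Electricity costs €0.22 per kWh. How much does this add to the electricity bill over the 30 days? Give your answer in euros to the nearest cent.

€26.19

Power = V²/R = 230²/20 = 2645 W = 2.645 kW
Runtime = 1.5 h/day × 30 days = 45 h
Energy = 2.645 kW × 45 h = 119.025 kWh
Cost = 119.025 kWh × €0.22/kWh = €26.19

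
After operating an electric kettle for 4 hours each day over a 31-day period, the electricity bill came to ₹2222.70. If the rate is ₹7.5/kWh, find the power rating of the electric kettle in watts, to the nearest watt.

2390 W

Energy = ₹2222.70 ÷ ₹7.5/kWh = 296.36 kWh
Runtime = 4 h/day × 31 days = 124 h
Power = 296.36 kWh ÷ 124 h = 2.39 kW = 2390 W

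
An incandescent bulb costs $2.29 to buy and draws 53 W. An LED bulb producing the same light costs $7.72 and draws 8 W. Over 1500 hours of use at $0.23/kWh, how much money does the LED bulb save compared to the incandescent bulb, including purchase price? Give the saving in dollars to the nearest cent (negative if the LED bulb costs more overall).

$10.10

incandescent bulb: $2.29 + (53/1000) kW × 1500 h × $0.23 = $2.29 + $18.285 = $20.575
LED bulb: $7.72 + (8/1000) kW × 1500 h × $0.23 = $7.72 + $2.76 = $10.48
Saving = $20.575 − $10.48 = $10.095 → $10.10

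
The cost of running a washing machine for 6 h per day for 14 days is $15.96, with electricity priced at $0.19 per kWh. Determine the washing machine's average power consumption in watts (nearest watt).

Energy = $15.96 ÷ $0.19/kWh = 84 kWh
Runtime = 6 h/day × 14 days = 84 h
Power = 84 kWh ÷ 84 h = 1 kW = 1000 W

1000 W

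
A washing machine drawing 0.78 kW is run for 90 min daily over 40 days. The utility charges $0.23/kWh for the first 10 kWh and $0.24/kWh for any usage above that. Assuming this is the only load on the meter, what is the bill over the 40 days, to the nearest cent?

$11.13

Runtime = 90 min × 40 = 3600 min = 60 h
Energy = 0.78 kW × 60 h = 46.8 kWh
Tier 1 (0–10 kWh): 10 × $0.23 = $2.3
Above 10 kWh: 36.8 × $0.24 = $8.832
Bill = $11.13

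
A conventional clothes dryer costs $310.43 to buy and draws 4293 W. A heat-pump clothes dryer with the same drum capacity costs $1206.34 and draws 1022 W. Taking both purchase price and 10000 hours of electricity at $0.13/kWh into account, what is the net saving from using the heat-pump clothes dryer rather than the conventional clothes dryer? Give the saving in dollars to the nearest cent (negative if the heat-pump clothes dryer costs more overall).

$3356.39

conventional clothes dryer: $310.43 + (4293/1000) kW × 10000 h × $0.13 = $310.43 + $5580.9 = $5891.33
heat-pump clothes dryer: $1206.34 + (1022/1000) kW × 10000 h × $0.13 = $1206.34 + $1328.6 = $2534.94
Saving = $5891.33 − $2534.94 = $3356.39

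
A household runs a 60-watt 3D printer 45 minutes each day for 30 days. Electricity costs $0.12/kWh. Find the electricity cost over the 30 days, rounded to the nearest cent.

$0.16

Runtime = 45 min × 30 = 1350 min = 22.5 h
Energy = 0.06 kW × 22.5 h = 1.35 kWh
Cost = 1.35 kWh × $0.12/kWh = $0.16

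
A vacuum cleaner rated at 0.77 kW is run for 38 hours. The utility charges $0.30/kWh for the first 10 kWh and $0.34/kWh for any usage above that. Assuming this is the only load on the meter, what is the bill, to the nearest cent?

$9.55

Energy = 0.77 kW × 38 h = 29.26 kWh
Tier 1 (0–10 kWh): 10 × $0.30 = $3
Above 10 kWh: 19.26 × $0.34 = $6.5484
Bill = $9.55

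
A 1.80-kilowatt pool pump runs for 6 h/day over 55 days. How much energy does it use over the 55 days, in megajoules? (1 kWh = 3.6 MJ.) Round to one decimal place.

Runtime = 6 h/day × 55 days = 330 h
Energy = 1.8 kW × 330 h = 594 kWh
= 594 × 3.6 MJ = 2138.4 MJ

2138.4 MJ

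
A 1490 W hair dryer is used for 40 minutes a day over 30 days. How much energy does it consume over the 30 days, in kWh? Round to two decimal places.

29.80 kWh

Runtime = 40 min × 30 = 1200 min = 20 h
Energy = 1.49 kW × 20 h = 29.8 kWh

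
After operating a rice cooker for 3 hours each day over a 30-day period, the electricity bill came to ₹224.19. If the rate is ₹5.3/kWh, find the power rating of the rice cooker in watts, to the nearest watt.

470 W

Energy = ₹224.19 ÷ ₹5.3/kWh = 42.3 kWh
Runtime = 3 h/day × 30 days = 90 h
Power = 42.3 kWh ÷ 90 h = 0.47 kW = 470 W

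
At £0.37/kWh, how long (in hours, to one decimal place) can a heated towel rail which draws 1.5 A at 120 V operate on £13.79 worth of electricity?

Power = 1.5 A × 120 V = 180 W = 0.18 kW
Energy available = £13.79 ÷ £0.37/kWh = 37.2703 kWh
Hours = 37.2703 kWh ÷ 0.18 kW = 207.1 h

207.1 h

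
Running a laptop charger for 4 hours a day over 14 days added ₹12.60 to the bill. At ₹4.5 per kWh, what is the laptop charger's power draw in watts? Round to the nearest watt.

Energy = ₹12.60 ÷ ₹4.5/kWh = 2.8 kWh
Runtime = 4 h/day × 14 days = 56 h
Power = 2.8 kWh ÷ 56 h = 0.05 kW = 50 W

50 W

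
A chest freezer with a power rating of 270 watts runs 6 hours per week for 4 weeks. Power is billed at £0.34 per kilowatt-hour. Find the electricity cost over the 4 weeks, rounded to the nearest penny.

Runtime = 6 h/week × 4 weeks = 24 h
Energy = 0.27 kW × 24 h = 6.48 kWh
Cost = 6.48 kWh × £0.34/kWh = £2.20

£2.20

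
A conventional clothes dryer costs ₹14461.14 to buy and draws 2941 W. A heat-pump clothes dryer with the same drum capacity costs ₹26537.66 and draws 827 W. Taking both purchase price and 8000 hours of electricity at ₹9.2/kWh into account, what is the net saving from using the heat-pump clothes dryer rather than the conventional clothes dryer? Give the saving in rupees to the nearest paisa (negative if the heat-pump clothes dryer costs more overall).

₹143513.88

conventional clothes dryer: ₹14461.14 + (2941/1000) kW × 8000 h × ₹9.2 = ₹14461.14 + ₹216457.6 = ₹230918.74
heat-pump clothes dryer: ₹26537.66 + (827/1000) kW × 8000 h × ₹9.2 = ₹26537.66 + ₹60867.2 = ₹87404.86
Saving = ₹230918.74 − ₹87404.86 = ₹143513.88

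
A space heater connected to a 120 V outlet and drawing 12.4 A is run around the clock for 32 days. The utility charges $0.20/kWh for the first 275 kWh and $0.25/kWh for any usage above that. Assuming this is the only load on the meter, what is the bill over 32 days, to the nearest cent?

Power = 12.4 A × 120 V = 1488 W = 1.488 kW
Runtime = 24 h × 32 = 768 h
Energy = 1.488 kW × 768 h = 1142.784 kWh
Tier 1 (0–275 kWh): 275 × $0.20 = $55
Above 275 kWh: 867.784 × $0.25 = $216.946
Bill = $271.95

$271.95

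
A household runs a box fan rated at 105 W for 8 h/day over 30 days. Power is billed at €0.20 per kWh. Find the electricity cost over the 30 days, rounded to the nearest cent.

Runtime = 8 h/day × 30 days = 240 h
Energy = 0.105 kW × 240 h = 25.2 kWh
Cost = 25.2 kWh × €0.20/kWh = €5.04

€5.04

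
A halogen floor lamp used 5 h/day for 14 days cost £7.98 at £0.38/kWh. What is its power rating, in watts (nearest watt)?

Energy = £7.98 ÷ £0.38/kWh = 21 kWh
Runtime = 5 h/day × 14 days = 70 h
Power = 21 kWh ÷ 70 h = 0.3 kW = 300 W

300 W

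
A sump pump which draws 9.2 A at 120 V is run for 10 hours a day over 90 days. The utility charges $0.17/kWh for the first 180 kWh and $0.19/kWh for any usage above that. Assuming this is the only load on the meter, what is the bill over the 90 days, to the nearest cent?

Power = 9.2 A × 120 V = 1104 W = 1.104 kW
Runtime = 10 h/day × 90 days = 900 h
Energy = 1.104 kW × 900 h = 993.6 kWh
Tier 1 (0–180 kWh): 180 × $0.17 = $30.6
Above 180 kWh: 813.6 × $0.19 = $154.584
Bill = $185.18

$185.18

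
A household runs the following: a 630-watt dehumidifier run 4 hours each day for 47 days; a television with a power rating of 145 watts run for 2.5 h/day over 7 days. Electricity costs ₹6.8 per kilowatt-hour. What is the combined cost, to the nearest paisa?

₹822.65

dehumidifier: Runtime = 4 h/day × 47 days = 188 h
dehumidifier: 0.63 kW × 188 h = 118.44 kWh
television: Runtime = 2.5 h/day × 7 days = 17.5 h
television: 0.145 kW × 17.5 h = 2.5375 kWh
Total energy = 120.9775 kWh
Cost = 120.9775 × ₹6.8 = ₹822.65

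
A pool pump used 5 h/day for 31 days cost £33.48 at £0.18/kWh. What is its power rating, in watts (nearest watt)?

1200 W

Energy = £33.48 ÷ £0.18/kWh = 186 kWh
Runtime = 5 h/day × 31 days = 155 h
Power = 186 kWh ÷ 155 h = 1.2 kW = 1200 W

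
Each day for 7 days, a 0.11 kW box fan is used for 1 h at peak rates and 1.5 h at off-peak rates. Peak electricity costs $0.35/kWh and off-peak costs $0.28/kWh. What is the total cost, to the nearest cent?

$0.59

Peak energy = 0.11 kW × 1 h × 7 = 0.77 kWh
Off-peak energy = 0.11 kW × 1.5 h × 7 = 1.155 kWh
Cost = 0.77 × $0.35 + 1.155 × $0.28 = $0.2695 + $0.3234 = $0.59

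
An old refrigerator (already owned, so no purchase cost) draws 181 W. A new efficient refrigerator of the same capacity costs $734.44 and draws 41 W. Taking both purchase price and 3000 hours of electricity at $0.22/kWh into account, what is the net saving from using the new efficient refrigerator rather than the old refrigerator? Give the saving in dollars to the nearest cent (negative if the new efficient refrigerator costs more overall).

old refrigerator: $0.00 + (181/1000) kW × 3000 h × $0.22 = $0.00 + $119.46 = $119.46
new efficient refrigerator: $734.44 + (41/1000) kW × 3000 h × $0.22 = $734.44 + $27.06 = $761.5
Saving = $119.46 − $761.5 = −$642.04

-$642.04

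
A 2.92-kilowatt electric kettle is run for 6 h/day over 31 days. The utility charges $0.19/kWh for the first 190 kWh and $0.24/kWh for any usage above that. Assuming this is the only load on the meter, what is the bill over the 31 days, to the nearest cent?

Runtime = 6 h/day × 31 days = 186 h
Energy = 2.92 kW × 186 h = 543.12 kWh
Tier 1 (0–190 kWh): 190 × $0.19 = $36.1
Above 190 kWh: 353.12 × $0.24 = $84.7488
Bill = $120.85

$120.85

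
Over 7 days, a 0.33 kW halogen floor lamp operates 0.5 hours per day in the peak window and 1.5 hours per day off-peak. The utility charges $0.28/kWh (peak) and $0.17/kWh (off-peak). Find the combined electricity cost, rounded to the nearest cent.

$0.91

Peak energy = 0.33 kW × 0.5 h × 7 = 1.155 kWh
Off-peak energy = 0.33 kW × 1.5 h × 7 = 3.465 kWh
Cost = 1.155 × $0.28 + 3.465 × $0.17 = $0.3234 + $0.58905 = $0.91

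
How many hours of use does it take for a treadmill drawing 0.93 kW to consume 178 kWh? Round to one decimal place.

191.4 h

Hours = 178 kWh ÷ 0.93 kW = 191.4 h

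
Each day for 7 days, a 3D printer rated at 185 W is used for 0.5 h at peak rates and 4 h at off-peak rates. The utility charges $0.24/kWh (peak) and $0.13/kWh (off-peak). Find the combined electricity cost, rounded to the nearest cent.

Peak energy = 0.185 kW × 0.5 h × 7 = 0.6475 kWh
Off-peak energy = 0.185 kW × 4 h × 7 = 5.18 kWh
Cost = 0.6475 × $0.24 + 5.18 × $0.13 = $0.1554 + $0.6734 = $0.83

$0.83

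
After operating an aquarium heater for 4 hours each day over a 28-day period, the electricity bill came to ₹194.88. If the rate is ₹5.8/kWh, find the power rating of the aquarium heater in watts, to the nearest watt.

Energy = ₹194.88 ÷ ₹5.8/kWh = 33.6 kWh
Runtime = 4 h/day × 28 days = 112 h
Power = 33.6 kWh ÷ 112 h = 0.3 kW = 300 W

300 W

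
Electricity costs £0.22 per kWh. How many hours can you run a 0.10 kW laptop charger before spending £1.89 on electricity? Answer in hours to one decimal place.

85.9 h

Energy available = £1.89 ÷ £0.22/kWh = 8.5909 kWh
Hours = 8.5909 kWh ÷ 0.1 kW = 85.9 h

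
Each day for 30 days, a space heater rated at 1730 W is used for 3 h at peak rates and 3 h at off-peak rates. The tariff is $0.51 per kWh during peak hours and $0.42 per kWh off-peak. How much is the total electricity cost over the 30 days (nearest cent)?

Peak energy = 1.73 kW × 3 h × 30 = 155.7 kWh
Off-peak energy = 1.73 kW × 3 h × 30 = 155.7 kWh
Cost = 155.7 × $0.51 + 155.7 × $0.42 = $79.407 + $65.394 = $144.80

$144.80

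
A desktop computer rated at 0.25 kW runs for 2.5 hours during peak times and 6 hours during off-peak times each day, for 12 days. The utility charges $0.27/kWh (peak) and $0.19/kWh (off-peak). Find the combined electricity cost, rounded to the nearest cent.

$5.45

Peak energy = 0.25 kW × 2.5 h × 12 = 7.5 kWh
Off-peak energy = 0.25 kW × 6 h × 12 = 18 kWh
Cost = 7.5 × $0.27 + 18 × $0.19 = $2.025 + $3.42 = $5.45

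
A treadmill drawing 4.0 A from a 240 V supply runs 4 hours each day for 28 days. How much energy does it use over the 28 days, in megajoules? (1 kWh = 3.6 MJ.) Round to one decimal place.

387.1 MJ

Power = 4.0 A × 240 V = 960 W = 0.96 kW
Runtime = 4 h/day × 28 days = 112 h
Energy = 0.96 kW × 112 h = 107.52 kWh
= 107.52 × 3.6 MJ = 387.1 MJ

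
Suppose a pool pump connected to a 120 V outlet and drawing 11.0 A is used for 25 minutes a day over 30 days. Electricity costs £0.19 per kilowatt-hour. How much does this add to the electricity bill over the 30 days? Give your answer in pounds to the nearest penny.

£3.14

Power = 11.0 A × 120 V = 1320 W = 1.32 kW
Runtime = 25 min × 30 = 750 min = 12.5 h
Energy = 1.32 kW × 12.5 h = 16.5 kWh
Cost = 16.5 kWh × £0.19/kWh = £3.14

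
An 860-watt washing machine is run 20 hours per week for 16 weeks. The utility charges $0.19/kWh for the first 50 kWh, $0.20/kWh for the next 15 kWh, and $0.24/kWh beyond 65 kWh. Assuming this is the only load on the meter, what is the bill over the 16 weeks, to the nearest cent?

Runtime = 20 h/week × 16 weeks = 320 h
Energy = 0.86 kW × 320 h = 275.2 kWh
Tier 1 (0–50 kWh): 50 × $0.19 = $9.5
Tier 2 (50–65 kWh): 15 × $0.20 = $3
Above 65 kWh: 210.2 × $0.24 = $50.448
Bill = $62.95

$62.95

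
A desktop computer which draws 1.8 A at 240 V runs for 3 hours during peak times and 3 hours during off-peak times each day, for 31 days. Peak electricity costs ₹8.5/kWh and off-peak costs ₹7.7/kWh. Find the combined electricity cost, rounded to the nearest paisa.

₹650.85

Power = 1.8 A × 240 V = 432 W = 0.432 kW
Peak energy = 0.432 kW × 3 h × 31 = 40.176 kWh
Off-peak energy = 0.432 kW × 3 h × 31 = 40.176 kWh
Cost = 40.176 × ₹8.5 + 40.176 × ₹7.7 = ₹341.496 + ₹309.3552 = ₹650.85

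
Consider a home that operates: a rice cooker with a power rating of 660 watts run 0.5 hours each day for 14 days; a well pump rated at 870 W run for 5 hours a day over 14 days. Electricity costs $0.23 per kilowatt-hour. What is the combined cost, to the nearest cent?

$15.07

rice cooker: Runtime = 0.5 h/day × 14 days = 7 h
rice cooker: 0.66 kW × 7 h = 4.62 kWh
well pump: Runtime = 5 h/day × 14 days = 70 h
well pump: 0.87 kW × 70 h = 60.9 kWh
Total energy = 65.52 kWh
Cost = 65.52 × $0.23 = $15.07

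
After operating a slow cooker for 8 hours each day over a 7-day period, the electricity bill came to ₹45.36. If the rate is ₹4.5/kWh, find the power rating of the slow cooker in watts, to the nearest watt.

180 W

Energy = ₹45.36 ÷ ₹4.5/kWh = 10.08 kWh
Runtime = 8 h/day × 7 days = 56 h
Power = 10.08 kWh ÷ 56 h = 0.18 kW = 180 W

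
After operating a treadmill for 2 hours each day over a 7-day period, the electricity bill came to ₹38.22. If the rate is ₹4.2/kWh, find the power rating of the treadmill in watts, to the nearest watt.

650 W

Energy = ₹38.22 ÷ ₹4.2/kWh = 9.1 kWh
Runtime = 2 h/day × 7 days = 14 h
Power = 9.1 kWh ÷ 14 h = 0.65 kW = 650 W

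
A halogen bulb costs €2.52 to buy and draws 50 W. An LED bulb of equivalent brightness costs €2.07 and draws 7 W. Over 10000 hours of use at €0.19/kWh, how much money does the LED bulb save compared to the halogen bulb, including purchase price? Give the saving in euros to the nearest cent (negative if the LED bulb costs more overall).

halogen bulb: €2.52 + (50/1000) kW × 10000 h × €0.19 = €2.52 + €95 = €97.52
LED bulb: €2.07 + (7/1000) kW × 10000 h × €0.19 = €2.07 + €13.3 = €15.37
Saving = €97.52 − €15.37 = €82.15

€82.15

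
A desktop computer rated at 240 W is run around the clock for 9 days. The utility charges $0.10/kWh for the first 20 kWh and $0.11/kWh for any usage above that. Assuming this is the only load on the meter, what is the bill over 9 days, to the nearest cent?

$5.50

Runtime = 24 h × 9 = 216 h
Energy = 0.24 kW × 216 h = 51.84 kWh
Tier 1 (0–20 kWh): 20 × $0.10 = $2
Above 20 kWh: 31.84 × $0.11 = $3.5024
Bill = $5.50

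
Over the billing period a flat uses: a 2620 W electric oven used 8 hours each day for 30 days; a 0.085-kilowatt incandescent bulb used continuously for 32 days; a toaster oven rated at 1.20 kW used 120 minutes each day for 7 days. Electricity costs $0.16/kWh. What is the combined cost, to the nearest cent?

electric oven: Runtime = 8 h/day × 30 days = 240 h
electric oven: 2.62 kW × 240 h = 628.8 kWh
incandescent bulb: Runtime = 24 h × 32 = 768 h
incandescent bulb: 0.085 kW × 768 h = 65.28 kWh
toaster oven: Runtime = 120 min × 7 = 840 min = 14 h
toaster oven: 1.2 kW × 14 h = 16.8 kWh
Total energy = 710.88 kWh
Cost = 710.88 × $0.16 = $113.74

$113.74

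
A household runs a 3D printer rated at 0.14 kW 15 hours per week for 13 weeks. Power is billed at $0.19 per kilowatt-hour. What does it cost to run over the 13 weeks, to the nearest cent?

Runtime = 15 h/week × 13 weeks = 195 h
Energy = 0.14 kW × 195 h = 27.3 kWh
Cost = 27.3 kWh × $0.19/kWh = $5.19

$5.19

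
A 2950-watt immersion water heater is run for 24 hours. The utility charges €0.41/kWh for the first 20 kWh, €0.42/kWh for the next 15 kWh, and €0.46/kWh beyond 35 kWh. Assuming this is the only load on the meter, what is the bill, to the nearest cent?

€30.97

Energy = 2.95 kW × 24 h = 70.8 kWh
Tier 1 (0–20 kWh): 20 × €0.41 = €8.2
Tier 2 (20–35 kWh): 15 × €0.42 = €6.3
Above 35 kWh: 35.8 × €0.46 = €16.468
Bill = €30.97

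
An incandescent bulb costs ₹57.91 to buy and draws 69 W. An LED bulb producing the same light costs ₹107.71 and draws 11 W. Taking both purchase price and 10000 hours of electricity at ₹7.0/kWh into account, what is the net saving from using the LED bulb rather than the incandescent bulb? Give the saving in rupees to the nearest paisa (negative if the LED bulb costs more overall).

₹4010.20

incandescent bulb: ₹57.91 + (69/1000) kW × 10000 h × ₹7.0 = ₹57.91 + ₹4830 = ₹4887.91
LED bulb: ₹107.71 + (11/1000) kW × 10000 h × ₹7.0 = ₹107.71 + ₹770 = ₹877.71
Saving = ₹4887.91 − ₹877.71 = ₹4010.2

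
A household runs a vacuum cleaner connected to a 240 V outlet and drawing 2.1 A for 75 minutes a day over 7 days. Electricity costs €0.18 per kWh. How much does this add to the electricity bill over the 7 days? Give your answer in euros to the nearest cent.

€0.79

Power = 2.1 A × 240 V = 504 W = 0.504 kW
Runtime = 75 min × 7 = 525 min = 8.75 h
Energy = 0.504 kW × 8.75 h = 4.41 kWh
Cost = 4.41 kWh × €0.18/kWh = €0.79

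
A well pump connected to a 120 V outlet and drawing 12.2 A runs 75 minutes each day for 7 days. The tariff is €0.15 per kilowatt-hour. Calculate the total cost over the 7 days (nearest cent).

€1.92

Power = 12.2 A × 120 V = 1464 W = 1.464 kW
Runtime = 75 min × 7 = 525 min = 8.75 h
Energy = 1.464 kW × 8.75 h = 12.81 kWh
Cost = 12.81 kWh × €0.15/kWh = €1.92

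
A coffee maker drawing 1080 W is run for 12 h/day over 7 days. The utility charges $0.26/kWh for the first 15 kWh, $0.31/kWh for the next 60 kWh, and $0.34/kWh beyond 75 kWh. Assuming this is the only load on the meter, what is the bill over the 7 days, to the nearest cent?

Runtime = 12 h/day × 7 days = 84 h
Energy = 1.08 kW × 84 h = 90.72 kWh
Tier 1 (0–15 kWh): 15 × $0.26 = $3.9
Tier 2 (15–75 kWh): 60 × $0.31 = $18.6
Above 75 kWh: 15.72 × $0.34 = $5.3448
Bill = $27.84

$27.84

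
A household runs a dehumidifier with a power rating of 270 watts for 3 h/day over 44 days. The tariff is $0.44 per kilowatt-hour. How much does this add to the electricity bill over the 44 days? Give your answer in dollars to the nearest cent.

Runtime = 3 h/day × 44 days = 132 h
Energy = 0.27 kW × 132 h = 35.64 kWh
Cost = 35.64 kWh × $0.44/kWh = $15.68

$15.68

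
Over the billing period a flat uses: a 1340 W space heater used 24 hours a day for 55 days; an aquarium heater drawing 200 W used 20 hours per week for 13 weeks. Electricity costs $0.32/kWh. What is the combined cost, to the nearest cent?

$582.66

space heater: Runtime = 24 h × 55 = 1320 h
space heater: 1.34 kW × 1320 h = 1768.8 kWh
aquarium heater: Runtime = 20 h/week × 13 weeks = 260 h
aquarium heater: 0.2 kW × 260 h = 52 kWh
Total energy = 1820.8 kWh
Cost = 1820.8 × $0.32 = $582.66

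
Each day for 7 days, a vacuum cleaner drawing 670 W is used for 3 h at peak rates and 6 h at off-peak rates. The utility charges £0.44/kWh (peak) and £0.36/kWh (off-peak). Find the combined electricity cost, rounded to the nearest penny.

£16.32

Peak energy = 0.67 kW × 3 h × 7 = 14.07 kWh
Off-peak energy = 0.67 kW × 6 h × 7 = 28.14 kWh
Cost = 14.07 × £0.44 + 28.14 × £0.36 = £6.1908 + £10.1304 = £16.32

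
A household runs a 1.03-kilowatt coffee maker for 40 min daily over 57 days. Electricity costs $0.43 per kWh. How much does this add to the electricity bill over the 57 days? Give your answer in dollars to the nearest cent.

$16.83

Runtime = 40 min × 57 = 2280 min = 38 h
Energy = 1.03 kW × 38 h = 39.14 kWh
Cost = 39.14 kWh × $0.43/kWh = $16.83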